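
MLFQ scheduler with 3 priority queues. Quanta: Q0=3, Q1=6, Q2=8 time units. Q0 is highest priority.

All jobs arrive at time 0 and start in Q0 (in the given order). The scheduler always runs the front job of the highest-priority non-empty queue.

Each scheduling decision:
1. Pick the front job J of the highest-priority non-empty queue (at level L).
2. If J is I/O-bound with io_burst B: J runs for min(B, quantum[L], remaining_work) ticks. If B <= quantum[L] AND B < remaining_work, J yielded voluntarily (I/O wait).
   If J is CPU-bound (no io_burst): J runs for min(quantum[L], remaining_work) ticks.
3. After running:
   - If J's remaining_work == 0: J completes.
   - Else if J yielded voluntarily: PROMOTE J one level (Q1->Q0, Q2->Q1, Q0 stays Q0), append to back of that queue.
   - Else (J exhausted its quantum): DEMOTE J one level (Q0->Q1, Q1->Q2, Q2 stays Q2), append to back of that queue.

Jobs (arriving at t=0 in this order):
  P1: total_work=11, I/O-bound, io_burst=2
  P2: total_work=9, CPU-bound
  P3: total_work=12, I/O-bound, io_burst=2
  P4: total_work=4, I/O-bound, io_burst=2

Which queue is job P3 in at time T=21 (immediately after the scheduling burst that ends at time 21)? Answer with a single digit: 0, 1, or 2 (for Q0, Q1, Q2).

t=0-2: P1@Q0 runs 2, rem=9, I/O yield, promote→Q0. Q0=[P2,P3,P4,P1] Q1=[] Q2=[]
t=2-5: P2@Q0 runs 3, rem=6, quantum used, demote→Q1. Q0=[P3,P4,P1] Q1=[P2] Q2=[]
t=5-7: P3@Q0 runs 2, rem=10, I/O yield, promote→Q0. Q0=[P4,P1,P3] Q1=[P2] Q2=[]
t=7-9: P4@Q0 runs 2, rem=2, I/O yield, promote→Q0. Q0=[P1,P3,P4] Q1=[P2] Q2=[]
t=9-11: P1@Q0 runs 2, rem=7, I/O yield, promote→Q0. Q0=[P3,P4,P1] Q1=[P2] Q2=[]
t=11-13: P3@Q0 runs 2, rem=8, I/O yield, promote→Q0. Q0=[P4,P1,P3] Q1=[P2] Q2=[]
t=13-15: P4@Q0 runs 2, rem=0, completes. Q0=[P1,P3] Q1=[P2] Q2=[]
t=15-17: P1@Q0 runs 2, rem=5, I/O yield, promote→Q0. Q0=[P3,P1] Q1=[P2] Q2=[]
t=17-19: P3@Q0 runs 2, rem=6, I/O yield, promote→Q0. Q0=[P1,P3] Q1=[P2] Q2=[]
t=19-21: P1@Q0 runs 2, rem=3, I/O yield, promote→Q0. Q0=[P3,P1] Q1=[P2] Q2=[]
t=21-23: P3@Q0 runs 2, rem=4, I/O yield, promote→Q0. Q0=[P1,P3] Q1=[P2] Q2=[]
t=23-25: P1@Q0 runs 2, rem=1, I/O yield, promote→Q0. Q0=[P3,P1] Q1=[P2] Q2=[]
t=25-27: P3@Q0 runs 2, rem=2, I/O yield, promote→Q0. Q0=[P1,P3] Q1=[P2] Q2=[]
t=27-28: P1@Q0 runs 1, rem=0, completes. Q0=[P3] Q1=[P2] Q2=[]
t=28-30: P3@Q0 runs 2, rem=0, completes. Q0=[] Q1=[P2] Q2=[]
t=30-36: P2@Q1 runs 6, rem=0, completes. Q0=[] Q1=[] Q2=[]

Answer: 0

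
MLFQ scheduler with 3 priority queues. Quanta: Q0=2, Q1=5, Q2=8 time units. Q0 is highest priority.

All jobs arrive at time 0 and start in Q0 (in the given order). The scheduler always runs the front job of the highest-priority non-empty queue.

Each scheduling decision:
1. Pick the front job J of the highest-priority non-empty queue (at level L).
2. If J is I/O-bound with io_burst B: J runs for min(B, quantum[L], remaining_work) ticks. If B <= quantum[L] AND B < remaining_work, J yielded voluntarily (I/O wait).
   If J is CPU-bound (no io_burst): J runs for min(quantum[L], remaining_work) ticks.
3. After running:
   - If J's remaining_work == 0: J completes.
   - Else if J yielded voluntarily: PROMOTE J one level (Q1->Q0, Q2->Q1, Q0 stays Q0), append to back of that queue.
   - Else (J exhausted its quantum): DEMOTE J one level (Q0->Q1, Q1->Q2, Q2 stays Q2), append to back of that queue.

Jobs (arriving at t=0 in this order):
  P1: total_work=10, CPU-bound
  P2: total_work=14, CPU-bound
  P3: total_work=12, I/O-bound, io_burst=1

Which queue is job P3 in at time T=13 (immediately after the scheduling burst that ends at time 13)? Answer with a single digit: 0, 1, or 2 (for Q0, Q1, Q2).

t=0-2: P1@Q0 runs 2, rem=8, quantum used, demote→Q1. Q0=[P2,P3] Q1=[P1] Q2=[]
t=2-4: P2@Q0 runs 2, rem=12, quantum used, demote→Q1. Q0=[P3] Q1=[P1,P2] Q2=[]
t=4-5: P3@Q0 runs 1, rem=11, I/O yield, promote→Q0. Q0=[P3] Q1=[P1,P2] Q2=[]
t=5-6: P3@Q0 runs 1, rem=10, I/O yield, promote→Q0. Q0=[P3] Q1=[P1,P2] Q2=[]
t=6-7: P3@Q0 runs 1, rem=9, I/O yield, promote→Q0. Q0=[P3] Q1=[P1,P2] Q2=[]
t=7-8: P3@Q0 runs 1, rem=8, I/O yield, promote→Q0. Q0=[P3] Q1=[P1,P2] Q2=[]
t=8-9: P3@Q0 runs 1, rem=7, I/O yield, promote→Q0. Q0=[P3] Q1=[P1,P2] Q2=[]
t=9-10: P3@Q0 runs 1, rem=6, I/O yield, promote→Q0. Q0=[P3] Q1=[P1,P2] Q2=[]
t=10-11: P3@Q0 runs 1, rem=5, I/O yield, promote→Q0. Q0=[P3] Q1=[P1,P2] Q2=[]
t=11-12: P3@Q0 runs 1, rem=4, I/O yield, promote→Q0. Q0=[P3] Q1=[P1,P2] Q2=[]
t=12-13: P3@Q0 runs 1, rem=3, I/O yield, promote→Q0. Q0=[P3] Q1=[P1,P2] Q2=[]
t=13-14: P3@Q0 runs 1, rem=2, I/O yield, promote→Q0. Q0=[P3] Q1=[P1,P2] Q2=[]
t=14-15: P3@Q0 runs 1, rem=1, I/O yield, promote→Q0. Q0=[P3] Q1=[P1,P2] Q2=[]
t=15-16: P3@Q0 runs 1, rem=0, completes. Q0=[] Q1=[P1,P2] Q2=[]
t=16-21: P1@Q1 runs 5, rem=3, quantum used, demote→Q2. Q0=[] Q1=[P2] Q2=[P1]
t=21-26: P2@Q1 runs 5, rem=7, quantum used, demote→Q2. Q0=[] Q1=[] Q2=[P1,P2]
t=26-29: P1@Q2 runs 3, rem=0, completes. Q0=[] Q1=[] Q2=[P2]
t=29-36: P2@Q2 runs 7, rem=0, completes. Q0=[] Q1=[] Q2=[]

Answer: 0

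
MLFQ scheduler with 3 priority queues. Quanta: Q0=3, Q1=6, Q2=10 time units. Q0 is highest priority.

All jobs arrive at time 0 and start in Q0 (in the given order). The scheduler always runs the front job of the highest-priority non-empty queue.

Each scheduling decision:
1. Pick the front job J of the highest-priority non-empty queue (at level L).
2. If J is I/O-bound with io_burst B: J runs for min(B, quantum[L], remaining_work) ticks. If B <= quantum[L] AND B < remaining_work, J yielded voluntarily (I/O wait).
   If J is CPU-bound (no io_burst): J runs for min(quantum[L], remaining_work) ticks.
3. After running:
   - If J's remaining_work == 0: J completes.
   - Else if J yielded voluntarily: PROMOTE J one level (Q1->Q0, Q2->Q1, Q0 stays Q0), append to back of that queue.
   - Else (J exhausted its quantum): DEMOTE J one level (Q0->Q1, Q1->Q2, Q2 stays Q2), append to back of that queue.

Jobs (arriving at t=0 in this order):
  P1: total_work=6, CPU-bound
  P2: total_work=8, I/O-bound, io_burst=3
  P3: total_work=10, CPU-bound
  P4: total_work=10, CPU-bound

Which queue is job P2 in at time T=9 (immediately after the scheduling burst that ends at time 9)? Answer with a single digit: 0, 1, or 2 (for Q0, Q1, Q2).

t=0-3: P1@Q0 runs 3, rem=3, quantum used, demote→Q1. Q0=[P2,P3,P4] Q1=[P1] Q2=[]
t=3-6: P2@Q0 runs 3, rem=5, I/O yield, promote→Q0. Q0=[P3,P4,P2] Q1=[P1] Q2=[]
t=6-9: P3@Q0 runs 3, rem=7, quantum used, demote→Q1. Q0=[P4,P2] Q1=[P1,P3] Q2=[]
t=9-12: P4@Q0 runs 3, rem=7, quantum used, demote→Q1. Q0=[P2] Q1=[P1,P3,P4] Q2=[]
t=12-15: P2@Q0 runs 3, rem=2, I/O yield, promote→Q0. Q0=[P2] Q1=[P1,P3,P4] Q2=[]
t=15-17: P2@Q0 runs 2, rem=0, completes. Q0=[] Q1=[P1,P3,P4] Q2=[]
t=17-20: P1@Q1 runs 3, rem=0, completes. Q0=[] Q1=[P3,P4] Q2=[]
t=20-26: P3@Q1 runs 6, rem=1, quantum used, demote→Q2. Q0=[] Q1=[P4] Q2=[P3]
t=26-32: P4@Q1 runs 6, rem=1, quantum used, demote→Q2. Q0=[] Q1=[] Q2=[P3,P4]
t=32-33: P3@Q2 runs 1, rem=0, completes. Q0=[] Q1=[] Q2=[P4]
t=33-34: P4@Q2 runs 1, rem=0, completes. Q0=[] Q1=[] Q2=[]

Answer: 0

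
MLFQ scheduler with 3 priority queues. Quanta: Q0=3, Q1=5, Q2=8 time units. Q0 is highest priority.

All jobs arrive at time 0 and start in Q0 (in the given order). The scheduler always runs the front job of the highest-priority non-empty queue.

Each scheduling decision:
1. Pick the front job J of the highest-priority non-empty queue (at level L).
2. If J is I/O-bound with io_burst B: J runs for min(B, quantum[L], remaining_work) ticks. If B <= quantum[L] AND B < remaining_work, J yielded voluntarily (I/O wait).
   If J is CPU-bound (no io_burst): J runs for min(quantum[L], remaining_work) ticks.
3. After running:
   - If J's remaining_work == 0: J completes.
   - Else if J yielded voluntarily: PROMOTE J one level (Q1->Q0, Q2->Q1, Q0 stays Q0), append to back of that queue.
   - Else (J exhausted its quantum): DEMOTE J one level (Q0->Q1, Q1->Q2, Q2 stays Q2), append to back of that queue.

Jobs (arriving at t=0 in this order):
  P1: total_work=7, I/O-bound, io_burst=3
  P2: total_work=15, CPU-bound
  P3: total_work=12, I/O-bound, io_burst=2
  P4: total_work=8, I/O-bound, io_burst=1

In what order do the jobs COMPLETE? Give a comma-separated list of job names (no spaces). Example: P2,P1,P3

t=0-3: P1@Q0 runs 3, rem=4, I/O yield, promote→Q0. Q0=[P2,P3,P4,P1] Q1=[] Q2=[]
t=3-6: P2@Q0 runs 3, rem=12, quantum used, demote→Q1. Q0=[P3,P4,P1] Q1=[P2] Q2=[]
t=6-8: P3@Q0 runs 2, rem=10, I/O yield, promote→Q0. Q0=[P4,P1,P3] Q1=[P2] Q2=[]
t=8-9: P4@Q0 runs 1, rem=7, I/O yield, promote→Q0. Q0=[P1,P3,P4] Q1=[P2] Q2=[]
t=9-12: P1@Q0 runs 3, rem=1, I/O yield, promote→Q0. Q0=[P3,P4,P1] Q1=[P2] Q2=[]
t=12-14: P3@Q0 runs 2, rem=8, I/O yield, promote→Q0. Q0=[P4,P1,P3] Q1=[P2] Q2=[]
t=14-15: P4@Q0 runs 1, rem=6, I/O yield, promote→Q0. Q0=[P1,P3,P4] Q1=[P2] Q2=[]
t=15-16: P1@Q0 runs 1, rem=0, completes. Q0=[P3,P4] Q1=[P2] Q2=[]
t=16-18: P3@Q0 runs 2, rem=6, I/O yield, promote→Q0. Q0=[P4,P3] Q1=[P2] Q2=[]
t=18-19: P4@Q0 runs 1, rem=5, I/O yield, promote→Q0. Q0=[P3,P4] Q1=[P2] Q2=[]
t=19-21: P3@Q0 runs 2, rem=4, I/O yield, promote→Q0. Q0=[P4,P3] Q1=[P2] Q2=[]
t=21-22: P4@Q0 runs 1, rem=4, I/O yield, promote→Q0. Q0=[P3,P4] Q1=[P2] Q2=[]
t=22-24: P3@Q0 runs 2, rem=2, I/O yield, promote→Q0. Q0=[P4,P3] Q1=[P2] Q2=[]
t=24-25: P4@Q0 runs 1, rem=3, I/O yield, promote→Q0. Q0=[P3,P4] Q1=[P2] Q2=[]
t=25-27: P3@Q0 runs 2, rem=0, completes. Q0=[P4] Q1=[P2] Q2=[]
t=27-28: P4@Q0 runs 1, rem=2, I/O yield, promote→Q0. Q0=[P4] Q1=[P2] Q2=[]
t=28-29: P4@Q0 runs 1, rem=1, I/O yield, promote→Q0. Q0=[P4] Q1=[P2] Q2=[]
t=29-30: P4@Q0 runs 1, rem=0, completes. Q0=[] Q1=[P2] Q2=[]
t=30-35: P2@Q1 runs 5, rem=7, quantum used, demote→Q2. Q0=[] Q1=[] Q2=[P2]
t=35-42: P2@Q2 runs 7, rem=0, completes. Q0=[] Q1=[] Q2=[]

Answer: P1,P3,P4,P2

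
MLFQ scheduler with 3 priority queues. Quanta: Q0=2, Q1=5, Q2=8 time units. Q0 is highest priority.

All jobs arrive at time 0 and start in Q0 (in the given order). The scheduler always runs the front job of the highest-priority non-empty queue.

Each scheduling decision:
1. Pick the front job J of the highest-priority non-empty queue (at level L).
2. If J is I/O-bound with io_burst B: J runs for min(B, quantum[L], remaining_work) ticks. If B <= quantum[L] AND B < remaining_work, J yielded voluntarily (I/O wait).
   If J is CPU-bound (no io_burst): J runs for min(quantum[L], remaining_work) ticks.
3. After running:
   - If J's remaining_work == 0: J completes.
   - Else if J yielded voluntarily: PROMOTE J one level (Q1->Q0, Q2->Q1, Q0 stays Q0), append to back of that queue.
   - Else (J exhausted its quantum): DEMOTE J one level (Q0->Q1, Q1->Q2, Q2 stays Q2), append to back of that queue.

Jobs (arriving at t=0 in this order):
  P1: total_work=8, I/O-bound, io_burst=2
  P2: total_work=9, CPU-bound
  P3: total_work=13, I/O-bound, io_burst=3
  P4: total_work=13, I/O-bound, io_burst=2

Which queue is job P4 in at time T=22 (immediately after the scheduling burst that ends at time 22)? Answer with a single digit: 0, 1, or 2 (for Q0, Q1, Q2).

t=0-2: P1@Q0 runs 2, rem=6, I/O yield, promote→Q0. Q0=[P2,P3,P4,P1] Q1=[] Q2=[]
t=2-4: P2@Q0 runs 2, rem=7, quantum used, demote→Q1. Q0=[P3,P4,P1] Q1=[P2] Q2=[]
t=4-6: P3@Q0 runs 2, rem=11, quantum used, demote→Q1. Q0=[P4,P1] Q1=[P2,P3] Q2=[]
t=6-8: P4@Q0 runs 2, rem=11, I/O yield, promote→Q0. Q0=[P1,P4] Q1=[P2,P3] Q2=[]
t=8-10: P1@Q0 runs 2, rem=4, I/O yield, promote→Q0. Q0=[P4,P1] Q1=[P2,P3] Q2=[]
t=10-12: P4@Q0 runs 2, rem=9, I/O yield, promote→Q0. Q0=[P1,P4] Q1=[P2,P3] Q2=[]
t=12-14: P1@Q0 runs 2, rem=2, I/O yield, promote→Q0. Q0=[P4,P1] Q1=[P2,P3] Q2=[]
t=14-16: P4@Q0 runs 2, rem=7, I/O yield, promote→Q0. Q0=[P1,P4] Q1=[P2,P3] Q2=[]
t=16-18: P1@Q0 runs 2, rem=0, completes. Q0=[P4] Q1=[P2,P3] Q2=[]
t=18-20: P4@Q0 runs 2, rem=5, I/O yield, promote→Q0. Q0=[P4] Q1=[P2,P3] Q2=[]
t=20-22: P4@Q0 runs 2, rem=3, I/O yield, promote→Q0. Q0=[P4] Q1=[P2,P3] Q2=[]
t=22-24: P4@Q0 runs 2, rem=1, I/O yield, promote→Q0. Q0=[P4] Q1=[P2,P3] Q2=[]
t=24-25: P4@Q0 runs 1, rem=0, completes. Q0=[] Q1=[P2,P3] Q2=[]
t=25-30: P2@Q1 runs 5, rem=2, quantum used, demote→Q2. Q0=[] Q1=[P3] Q2=[P2]
t=30-33: P3@Q1 runs 3, rem=8, I/O yield, promote→Q0. Q0=[P3] Q1=[] Q2=[P2]
t=33-35: P3@Q0 runs 2, rem=6, quantum used, demote→Q1. Q0=[] Q1=[P3] Q2=[P2]
t=35-38: P3@Q1 runs 3, rem=3, I/O yield, promote→Q0. Q0=[P3] Q1=[] Q2=[P2]
t=38-40: P3@Q0 runs 2, rem=1, quantum used, demote→Q1. Q0=[] Q1=[P3] Q2=[P2]
t=40-41: P3@Q1 runs 1, rem=0, completes. Q0=[] Q1=[] Q2=[P2]
t=41-43: P2@Q2 runs 2, rem=0, completes. Q0=[] Q1=[] Q2=[]

Answer: 0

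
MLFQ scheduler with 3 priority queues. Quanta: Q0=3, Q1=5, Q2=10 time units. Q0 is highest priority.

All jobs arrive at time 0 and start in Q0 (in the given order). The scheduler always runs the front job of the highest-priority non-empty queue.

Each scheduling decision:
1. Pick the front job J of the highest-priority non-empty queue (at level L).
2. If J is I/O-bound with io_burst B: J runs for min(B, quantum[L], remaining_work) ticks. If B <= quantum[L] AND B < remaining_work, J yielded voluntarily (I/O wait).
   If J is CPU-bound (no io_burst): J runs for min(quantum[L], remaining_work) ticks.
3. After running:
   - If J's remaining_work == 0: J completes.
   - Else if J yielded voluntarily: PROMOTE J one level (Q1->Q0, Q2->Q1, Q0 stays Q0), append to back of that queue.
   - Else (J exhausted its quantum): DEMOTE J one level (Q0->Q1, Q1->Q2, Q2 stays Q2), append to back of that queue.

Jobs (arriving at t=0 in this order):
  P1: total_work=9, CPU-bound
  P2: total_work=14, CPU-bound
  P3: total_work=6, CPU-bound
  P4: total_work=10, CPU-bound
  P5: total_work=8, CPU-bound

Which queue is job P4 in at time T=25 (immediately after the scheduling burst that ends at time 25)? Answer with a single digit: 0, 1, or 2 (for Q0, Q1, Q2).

Answer: 1

Derivation:
t=0-3: P1@Q0 runs 3, rem=6, quantum used, demote→Q1. Q0=[P2,P3,P4,P5] Q1=[P1] Q2=[]
t=3-6: P2@Q0 runs 3, rem=11, quantum used, demote→Q1. Q0=[P3,P4,P5] Q1=[P1,P2] Q2=[]
t=6-9: P3@Q0 runs 3, rem=3, quantum used, demote→Q1. Q0=[P4,P5] Q1=[P1,P2,P3] Q2=[]
t=9-12: P4@Q0 runs 3, rem=7, quantum used, demote→Q1. Q0=[P5] Q1=[P1,P2,P3,P4] Q2=[]
t=12-15: P5@Q0 runs 3, rem=5, quantum used, demote→Q1. Q0=[] Q1=[P1,P2,P3,P4,P5] Q2=[]
t=15-20: P1@Q1 runs 5, rem=1, quantum used, demote→Q2. Q0=[] Q1=[P2,P3,P4,P5] Q2=[P1]
t=20-25: P2@Q1 runs 5, rem=6, quantum used, demote→Q2. Q0=[] Q1=[P3,P4,P5] Q2=[P1,P2]
t=25-28: P3@Q1 runs 3, rem=0, completes. Q0=[] Q1=[P4,P5] Q2=[P1,P2]
t=28-33: P4@Q1 runs 5, rem=2, quantum used, demote→Q2. Q0=[] Q1=[P5] Q2=[P1,P2,P4]
t=33-38: P5@Q1 runs 5, rem=0, completes. Q0=[] Q1=[] Q2=[P1,P2,P4]
t=38-39: P1@Q2 runs 1, rem=0, completes. Q0=[] Q1=[] Q2=[P2,P4]
t=39-45: P2@Q2 runs 6, rem=0, completes. Q0=[] Q1=[] Q2=[P4]
t=45-47: P4@Q2 runs 2, rem=0, completes. Q0=[] Q1=[] Q2=[]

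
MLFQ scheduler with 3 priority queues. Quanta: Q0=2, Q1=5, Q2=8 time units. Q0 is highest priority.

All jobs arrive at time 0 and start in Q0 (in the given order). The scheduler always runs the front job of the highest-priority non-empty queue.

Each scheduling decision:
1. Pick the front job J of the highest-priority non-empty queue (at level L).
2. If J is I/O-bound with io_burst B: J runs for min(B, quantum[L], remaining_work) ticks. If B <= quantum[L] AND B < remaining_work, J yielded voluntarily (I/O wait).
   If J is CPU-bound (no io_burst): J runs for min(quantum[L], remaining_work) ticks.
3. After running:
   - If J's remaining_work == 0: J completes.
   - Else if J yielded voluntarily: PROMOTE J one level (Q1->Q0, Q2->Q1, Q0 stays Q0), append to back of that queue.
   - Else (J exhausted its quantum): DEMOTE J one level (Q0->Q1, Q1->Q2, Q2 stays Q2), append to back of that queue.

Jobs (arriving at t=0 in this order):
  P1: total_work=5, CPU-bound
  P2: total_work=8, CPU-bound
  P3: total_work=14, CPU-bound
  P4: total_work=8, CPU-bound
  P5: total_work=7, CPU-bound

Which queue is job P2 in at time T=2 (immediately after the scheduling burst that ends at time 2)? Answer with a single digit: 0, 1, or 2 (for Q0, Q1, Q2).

Answer: 0

Derivation:
t=0-2: P1@Q0 runs 2, rem=3, quantum used, demote→Q1. Q0=[P2,P3,P4,P5] Q1=[P1] Q2=[]
t=2-4: P2@Q0 runs 2, rem=6, quantum used, demote→Q1. Q0=[P3,P4,P5] Q1=[P1,P2] Q2=[]
t=4-6: P3@Q0 runs 2, rem=12, quantum used, demote→Q1. Q0=[P4,P5] Q1=[P1,P2,P3] Q2=[]
t=6-8: P4@Q0 runs 2, rem=6, quantum used, demote→Q1. Q0=[P5] Q1=[P1,P2,P3,P4] Q2=[]
t=8-10: P5@Q0 runs 2, rem=5, quantum used, demote→Q1. Q0=[] Q1=[P1,P2,P3,P4,P5] Q2=[]
t=10-13: P1@Q1 runs 3, rem=0, completes. Q0=[] Q1=[P2,P3,P4,P5] Q2=[]
t=13-18: P2@Q1 runs 5, rem=1, quantum used, demote→Q2. Q0=[] Q1=[P3,P4,P5] Q2=[P2]
t=18-23: P3@Q1 runs 5, rem=7, quantum used, demote→Q2. Q0=[] Q1=[P4,P5] Q2=[P2,P3]
t=23-28: P4@Q1 runs 5, rem=1, quantum used, demote→Q2. Q0=[] Q1=[P5] Q2=[P2,P3,P4]
t=28-33: P5@Q1 runs 5, rem=0, completes. Q0=[] Q1=[] Q2=[P2,P3,P4]
t=33-34: P2@Q2 runs 1, rem=0, completes. Q0=[] Q1=[] Q2=[P3,P4]
t=34-41: P3@Q2 runs 7, rem=0, completes. Q0=[] Q1=[] Q2=[P4]
t=41-42: P4@Q2 runs 1, rem=0, completes. Q0=[] Q1=[] Q2=[]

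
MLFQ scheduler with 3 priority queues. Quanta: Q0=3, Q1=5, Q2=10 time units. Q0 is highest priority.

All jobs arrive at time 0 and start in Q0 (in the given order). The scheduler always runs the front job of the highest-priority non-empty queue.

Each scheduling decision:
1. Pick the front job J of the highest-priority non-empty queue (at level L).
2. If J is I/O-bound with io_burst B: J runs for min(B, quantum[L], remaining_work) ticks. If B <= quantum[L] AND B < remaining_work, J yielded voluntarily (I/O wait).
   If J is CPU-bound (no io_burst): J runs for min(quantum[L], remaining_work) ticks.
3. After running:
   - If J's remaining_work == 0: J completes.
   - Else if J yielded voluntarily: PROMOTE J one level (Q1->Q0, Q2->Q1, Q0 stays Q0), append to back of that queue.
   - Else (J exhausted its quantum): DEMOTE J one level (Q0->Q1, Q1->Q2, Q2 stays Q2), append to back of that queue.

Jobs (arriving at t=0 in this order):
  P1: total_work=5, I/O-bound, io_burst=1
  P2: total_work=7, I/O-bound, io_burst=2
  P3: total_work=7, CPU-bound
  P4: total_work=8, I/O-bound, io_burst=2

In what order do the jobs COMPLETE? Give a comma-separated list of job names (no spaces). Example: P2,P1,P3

t=0-1: P1@Q0 runs 1, rem=4, I/O yield, promote→Q0. Q0=[P2,P3,P4,P1] Q1=[] Q2=[]
t=1-3: P2@Q0 runs 2, rem=5, I/O yield, promote→Q0. Q0=[P3,P4,P1,P2] Q1=[] Q2=[]
t=3-6: P3@Q0 runs 3, rem=4, quantum used, demote→Q1. Q0=[P4,P1,P2] Q1=[P3] Q2=[]
t=6-8: P4@Q0 runs 2, rem=6, I/O yield, promote→Q0. Q0=[P1,P2,P4] Q1=[P3] Q2=[]
t=8-9: P1@Q0 runs 1, rem=3, I/O yield, promote→Q0. Q0=[P2,P4,P1] Q1=[P3] Q2=[]
t=9-11: P2@Q0 runs 2, rem=3, I/O yield, promote→Q0. Q0=[P4,P1,P2] Q1=[P3] Q2=[]
t=11-13: P4@Q0 runs 2, rem=4, I/O yield, promote→Q0. Q0=[P1,P2,P4] Q1=[P3] Q2=[]
t=13-14: P1@Q0 runs 1, rem=2, I/O yield, promote→Q0. Q0=[P2,P4,P1] Q1=[P3] Q2=[]
t=14-16: P2@Q0 runs 2, rem=1, I/O yield, promote→Q0. Q0=[P4,P1,P2] Q1=[P3] Q2=[]
t=16-18: P4@Q0 runs 2, rem=2, I/O yield, promote→Q0. Q0=[P1,P2,P4] Q1=[P3] Q2=[]
t=18-19: P1@Q0 runs 1, rem=1, I/O yield, promote→Q0. Q0=[P2,P4,P1] Q1=[P3] Q2=[]
t=19-20: P2@Q0 runs 1, rem=0, completes. Q0=[P4,P1] Q1=[P3] Q2=[]
t=20-22: P4@Q0 runs 2, rem=0, completes. Q0=[P1] Q1=[P3] Q2=[]
t=22-23: P1@Q0 runs 1, rem=0, completes. Q0=[] Q1=[P3] Q2=[]
t=23-27: P3@Q1 runs 4, rem=0, completes. Q0=[] Q1=[] Q2=[]

Answer: P2,P4,P1,P3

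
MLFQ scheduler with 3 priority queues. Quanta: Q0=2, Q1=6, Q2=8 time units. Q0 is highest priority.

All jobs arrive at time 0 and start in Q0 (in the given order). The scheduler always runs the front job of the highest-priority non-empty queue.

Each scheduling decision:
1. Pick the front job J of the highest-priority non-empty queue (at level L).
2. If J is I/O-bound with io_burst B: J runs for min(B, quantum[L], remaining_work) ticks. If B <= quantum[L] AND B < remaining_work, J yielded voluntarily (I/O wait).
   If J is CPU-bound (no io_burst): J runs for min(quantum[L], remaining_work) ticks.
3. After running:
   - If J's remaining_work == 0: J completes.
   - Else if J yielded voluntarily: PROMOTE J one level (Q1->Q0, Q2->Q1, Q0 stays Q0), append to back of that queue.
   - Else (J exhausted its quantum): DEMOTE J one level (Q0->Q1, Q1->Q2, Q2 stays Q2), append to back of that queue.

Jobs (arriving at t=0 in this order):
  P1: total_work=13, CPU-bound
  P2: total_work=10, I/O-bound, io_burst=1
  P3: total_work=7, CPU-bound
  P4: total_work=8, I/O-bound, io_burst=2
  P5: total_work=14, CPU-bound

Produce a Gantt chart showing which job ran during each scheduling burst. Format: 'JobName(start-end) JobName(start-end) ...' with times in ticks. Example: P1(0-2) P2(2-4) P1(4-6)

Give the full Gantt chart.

t=0-2: P1@Q0 runs 2, rem=11, quantum used, demote→Q1. Q0=[P2,P3,P4,P5] Q1=[P1] Q2=[]
t=2-3: P2@Q0 runs 1, rem=9, I/O yield, promote→Q0. Q0=[P3,P4,P5,P2] Q1=[P1] Q2=[]
t=3-5: P3@Q0 runs 2, rem=5, quantum used, demote→Q1. Q0=[P4,P5,P2] Q1=[P1,P3] Q2=[]
t=5-7: P4@Q0 runs 2, rem=6, I/O yield, promote→Q0. Q0=[P5,P2,P4] Q1=[P1,P3] Q2=[]
t=7-9: P5@Q0 runs 2, rem=12, quantum used, demote→Q1. Q0=[P2,P4] Q1=[P1,P3,P5] Q2=[]
t=9-10: P2@Q0 runs 1, rem=8, I/O yield, promote→Q0. Q0=[P4,P2] Q1=[P1,P3,P5] Q2=[]
t=10-12: P4@Q0 runs 2, rem=4, I/O yield, promote→Q0. Q0=[P2,P4] Q1=[P1,P3,P5] Q2=[]
t=12-13: P2@Q0 runs 1, rem=7, I/O yield, promote→Q0. Q0=[P4,P2] Q1=[P1,P3,P5] Q2=[]
t=13-15: P4@Q0 runs 2, rem=2, I/O yield, promote→Q0. Q0=[P2,P4] Q1=[P1,P3,P5] Q2=[]
t=15-16: P2@Q0 runs 1, rem=6, I/O yield, promote→Q0. Q0=[P4,P2] Q1=[P1,P3,P5] Q2=[]
t=16-18: P4@Q0 runs 2, rem=0, completes. Q0=[P2] Q1=[P1,P3,P5] Q2=[]
t=18-19: P2@Q0 runs 1, rem=5, I/O yield, promote→Q0. Q0=[P2] Q1=[P1,P3,P5] Q2=[]
t=19-20: P2@Q0 runs 1, rem=4, I/O yield, promote→Q0. Q0=[P2] Q1=[P1,P3,P5] Q2=[]
t=20-21: P2@Q0 runs 1, rem=3, I/O yield, promote→Q0. Q0=[P2] Q1=[P1,P3,P5] Q2=[]
t=21-22: P2@Q0 runs 1, rem=2, I/O yield, promote→Q0. Q0=[P2] Q1=[P1,P3,P5] Q2=[]
t=22-23: P2@Q0 runs 1, rem=1, I/O yield, promote→Q0. Q0=[P2] Q1=[P1,P3,P5] Q2=[]
t=23-24: P2@Q0 runs 1, rem=0, completes. Q0=[] Q1=[P1,P3,P5] Q2=[]
t=24-30: P1@Q1 runs 6, rem=5, quantum used, demote→Q2. Q0=[] Q1=[P3,P5] Q2=[P1]
t=30-35: P3@Q1 runs 5, rem=0, completes. Q0=[] Q1=[P5] Q2=[P1]
t=35-41: P5@Q1 runs 6, rem=6, quantum used, demote→Q2. Q0=[] Q1=[] Q2=[P1,P5]
t=41-46: P1@Q2 runs 5, rem=0, completes. Q0=[] Q1=[] Q2=[P5]
t=46-52: P5@Q2 runs 6, rem=0, completes. Q0=[] Q1=[] Q2=[]

Answer: P1(0-2) P2(2-3) P3(3-5) P4(5-7) P5(7-9) P2(9-10) P4(10-12) P2(12-13) P4(13-15) P2(15-16) P4(16-18) P2(18-19) P2(19-20) P2(20-21) P2(21-22) P2(22-23) P2(23-24) P1(24-30) P3(30-35) P5(35-41) P1(41-46) P5(46-52)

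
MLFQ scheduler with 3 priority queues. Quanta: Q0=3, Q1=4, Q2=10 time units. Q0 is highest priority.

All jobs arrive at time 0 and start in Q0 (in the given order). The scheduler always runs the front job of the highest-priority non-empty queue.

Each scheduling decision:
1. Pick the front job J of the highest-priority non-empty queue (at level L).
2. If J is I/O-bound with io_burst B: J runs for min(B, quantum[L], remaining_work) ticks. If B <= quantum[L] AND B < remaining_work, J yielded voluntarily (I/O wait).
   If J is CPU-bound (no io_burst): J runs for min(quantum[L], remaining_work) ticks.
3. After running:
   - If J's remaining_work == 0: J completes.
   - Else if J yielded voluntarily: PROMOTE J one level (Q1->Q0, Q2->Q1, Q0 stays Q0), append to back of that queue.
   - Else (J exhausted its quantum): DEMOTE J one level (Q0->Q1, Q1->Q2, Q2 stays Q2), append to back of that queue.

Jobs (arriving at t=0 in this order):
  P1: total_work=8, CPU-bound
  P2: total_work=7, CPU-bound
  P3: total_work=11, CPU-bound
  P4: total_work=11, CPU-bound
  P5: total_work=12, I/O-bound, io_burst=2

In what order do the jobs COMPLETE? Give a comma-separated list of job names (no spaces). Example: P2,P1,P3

Answer: P5,P2,P1,P3,P4

Derivation:
t=0-3: P1@Q0 runs 3, rem=5, quantum used, demote→Q1. Q0=[P2,P3,P4,P5] Q1=[P1] Q2=[]
t=3-6: P2@Q0 runs 3, rem=4, quantum used, demote→Q1. Q0=[P3,P4,P5] Q1=[P1,P2] Q2=[]
t=6-9: P3@Q0 runs 3, rem=8, quantum used, demote→Q1. Q0=[P4,P5] Q1=[P1,P2,P3] Q2=[]
t=9-12: P4@Q0 runs 3, rem=8, quantum used, demote→Q1. Q0=[P5] Q1=[P1,P2,P3,P4] Q2=[]
t=12-14: P5@Q0 runs 2, rem=10, I/O yield, promote→Q0. Q0=[P5] Q1=[P1,P2,P3,P4] Q2=[]
t=14-16: P5@Q0 runs 2, rem=8, I/O yield, promote→Q0. Q0=[P5] Q1=[P1,P2,P3,P4] Q2=[]
t=16-18: P5@Q0 runs 2, rem=6, I/O yield, promote→Q0. Q0=[P5] Q1=[P1,P2,P3,P4] Q2=[]
t=18-20: P5@Q0 runs 2, rem=4, I/O yield, promote→Q0. Q0=[P5] Q1=[P1,P2,P3,P4] Q2=[]
t=20-22: P5@Q0 runs 2, rem=2, I/O yield, promote→Q0. Q0=[P5] Q1=[P1,P2,P3,P4] Q2=[]
t=22-24: P5@Q0 runs 2, rem=0, completes. Q0=[] Q1=[P1,P2,P3,P4] Q2=[]
t=24-28: P1@Q1 runs 4, rem=1, quantum used, demote→Q2. Q0=[] Q1=[P2,P3,P4] Q2=[P1]
t=28-32: P2@Q1 runs 4, rem=0, completes. Q0=[] Q1=[P3,P4] Q2=[P1]
t=32-36: P3@Q1 runs 4, rem=4, quantum used, demote→Q2. Q0=[] Q1=[P4] Q2=[P1,P3]
t=36-40: P4@Q1 runs 4, rem=4, quantum used, demote→Q2. Q0=[] Q1=[] Q2=[P1,P3,P4]
t=40-41: P1@Q2 runs 1, rem=0, completes. Q0=[] Q1=[] Q2=[P3,P4]
t=41-45: P3@Q2 runs 4, rem=0, completes. Q0=[] Q1=[] Q2=[P4]
t=45-49: P4@Q2 runs 4, rem=0, completes. Q0=[] Q1=[] Q2=[]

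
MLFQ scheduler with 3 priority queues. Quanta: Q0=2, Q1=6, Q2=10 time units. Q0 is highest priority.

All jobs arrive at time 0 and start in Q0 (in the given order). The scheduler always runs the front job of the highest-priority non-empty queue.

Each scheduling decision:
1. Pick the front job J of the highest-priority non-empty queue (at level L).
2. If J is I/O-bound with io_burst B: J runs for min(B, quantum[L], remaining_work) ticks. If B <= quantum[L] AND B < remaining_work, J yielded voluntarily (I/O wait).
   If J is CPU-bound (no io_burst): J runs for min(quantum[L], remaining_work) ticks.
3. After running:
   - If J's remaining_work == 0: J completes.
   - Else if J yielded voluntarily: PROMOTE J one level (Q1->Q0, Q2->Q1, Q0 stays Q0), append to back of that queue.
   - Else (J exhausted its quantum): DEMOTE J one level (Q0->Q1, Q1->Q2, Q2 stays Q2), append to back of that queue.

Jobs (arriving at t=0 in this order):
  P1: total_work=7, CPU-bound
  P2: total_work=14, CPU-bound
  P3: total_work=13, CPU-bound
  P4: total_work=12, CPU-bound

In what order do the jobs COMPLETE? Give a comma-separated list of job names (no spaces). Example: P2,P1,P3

t=0-2: P1@Q0 runs 2, rem=5, quantum used, demote→Q1. Q0=[P2,P3,P4] Q1=[P1] Q2=[]
t=2-4: P2@Q0 runs 2, rem=12, quantum used, demote→Q1. Q0=[P3,P4] Q1=[P1,P2] Q2=[]
t=4-6: P3@Q0 runs 2, rem=11, quantum used, demote→Q1. Q0=[P4] Q1=[P1,P2,P3] Q2=[]
t=6-8: P4@Q0 runs 2, rem=10, quantum used, demote→Q1. Q0=[] Q1=[P1,P2,P3,P4] Q2=[]
t=8-13: P1@Q1 runs 5, rem=0, completes. Q0=[] Q1=[P2,P3,P4] Q2=[]
t=13-19: P2@Q1 runs 6, rem=6, quantum used, demote→Q2. Q0=[] Q1=[P3,P4] Q2=[P2]
t=19-25: P3@Q1 runs 6, rem=5, quantum used, demote→Q2. Q0=[] Q1=[P4] Q2=[P2,P3]
t=25-31: P4@Q1 runs 6, rem=4, quantum used, demote→Q2. Q0=[] Q1=[] Q2=[P2,P3,P4]
t=31-37: P2@Q2 runs 6, rem=0, completes. Q0=[] Q1=[] Q2=[P3,P4]
t=37-42: P3@Q2 runs 5, rem=0, completes. Q0=[] Q1=[] Q2=[P4]
t=42-46: P4@Q2 runs 4, rem=0, completes. Q0=[] Q1=[] Q2=[]

Answer: P1,P2,P3,P4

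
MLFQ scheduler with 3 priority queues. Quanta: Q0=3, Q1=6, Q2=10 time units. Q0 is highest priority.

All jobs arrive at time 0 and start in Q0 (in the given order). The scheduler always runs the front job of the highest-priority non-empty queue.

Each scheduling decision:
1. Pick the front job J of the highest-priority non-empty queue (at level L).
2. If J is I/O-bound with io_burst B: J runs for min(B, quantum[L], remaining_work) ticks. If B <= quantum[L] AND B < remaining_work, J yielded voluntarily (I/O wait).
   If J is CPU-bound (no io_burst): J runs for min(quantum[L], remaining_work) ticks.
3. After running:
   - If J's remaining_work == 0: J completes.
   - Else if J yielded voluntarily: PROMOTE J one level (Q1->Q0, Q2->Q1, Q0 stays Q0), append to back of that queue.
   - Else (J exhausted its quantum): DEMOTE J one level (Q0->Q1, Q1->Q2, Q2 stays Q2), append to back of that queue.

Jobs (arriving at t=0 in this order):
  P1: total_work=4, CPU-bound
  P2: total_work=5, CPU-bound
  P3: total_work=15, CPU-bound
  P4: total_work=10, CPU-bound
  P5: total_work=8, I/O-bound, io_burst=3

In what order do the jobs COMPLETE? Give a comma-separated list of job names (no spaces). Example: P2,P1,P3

Answer: P5,P1,P2,P3,P4

Derivation:
t=0-3: P1@Q0 runs 3, rem=1, quantum used, demote→Q1. Q0=[P2,P3,P4,P5] Q1=[P1] Q2=[]
t=3-6: P2@Q0 runs 3, rem=2, quantum used, demote→Q1. Q0=[P3,P4,P5] Q1=[P1,P2] Q2=[]
t=6-9: P3@Q0 runs 3, rem=12, quantum used, demote→Q1. Q0=[P4,P5] Q1=[P1,P2,P3] Q2=[]
t=9-12: P4@Q0 runs 3, rem=7, quantum used, demote→Q1. Q0=[P5] Q1=[P1,P2,P3,P4] Q2=[]
t=12-15: P5@Q0 runs 3, rem=5, I/O yield, promote→Q0. Q0=[P5] Q1=[P1,P2,P3,P4] Q2=[]
t=15-18: P5@Q0 runs 3, rem=2, I/O yield, promote→Q0. Q0=[P5] Q1=[P1,P2,P3,P4] Q2=[]
t=18-20: P5@Q0 runs 2, rem=0, completes. Q0=[] Q1=[P1,P2,P3,P4] Q2=[]
t=20-21: P1@Q1 runs 1, rem=0, completes. Q0=[] Q1=[P2,P3,P4] Q2=[]
t=21-23: P2@Q1 runs 2, rem=0, completes. Q0=[] Q1=[P3,P4] Q2=[]
t=23-29: P3@Q1 runs 6, rem=6, quantum used, demote→Q2. Q0=[] Q1=[P4] Q2=[P3]
t=29-35: P4@Q1 runs 6, rem=1, quantum used, demote→Q2. Q0=[] Q1=[] Q2=[P3,P4]
t=35-41: P3@Q2 runs 6, rem=0, completes. Q0=[] Q1=[] Q2=[P4]
t=41-42: P4@Q2 runs 1, rem=0, completes. Q0=[] Q1=[] Q2=[]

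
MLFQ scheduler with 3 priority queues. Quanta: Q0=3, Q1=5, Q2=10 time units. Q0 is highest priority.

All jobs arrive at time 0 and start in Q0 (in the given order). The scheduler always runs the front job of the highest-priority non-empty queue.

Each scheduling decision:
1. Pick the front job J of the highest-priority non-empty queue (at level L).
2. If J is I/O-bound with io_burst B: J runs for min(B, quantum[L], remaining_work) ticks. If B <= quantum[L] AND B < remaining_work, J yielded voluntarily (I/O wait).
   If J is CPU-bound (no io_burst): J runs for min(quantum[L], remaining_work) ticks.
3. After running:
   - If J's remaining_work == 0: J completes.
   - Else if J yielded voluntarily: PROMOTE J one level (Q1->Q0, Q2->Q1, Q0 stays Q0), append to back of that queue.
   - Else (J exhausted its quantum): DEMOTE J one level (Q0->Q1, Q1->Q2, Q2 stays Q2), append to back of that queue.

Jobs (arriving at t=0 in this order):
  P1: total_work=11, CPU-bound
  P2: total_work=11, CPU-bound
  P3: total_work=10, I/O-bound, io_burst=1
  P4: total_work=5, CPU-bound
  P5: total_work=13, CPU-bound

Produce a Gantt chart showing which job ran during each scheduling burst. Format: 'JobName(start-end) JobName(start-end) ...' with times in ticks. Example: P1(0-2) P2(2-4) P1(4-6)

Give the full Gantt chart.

Answer: P1(0-3) P2(3-6) P3(6-7) P4(7-10) P5(10-13) P3(13-14) P3(14-15) P3(15-16) P3(16-17) P3(17-18) P3(18-19) P3(19-20) P3(20-21) P3(21-22) P1(22-27) P2(27-32) P4(32-34) P5(34-39) P1(39-42) P2(42-45) P5(45-50)

Derivation:
t=0-3: P1@Q0 runs 3, rem=8, quantum used, demote→Q1. Q0=[P2,P3,P4,P5] Q1=[P1] Q2=[]
t=3-6: P2@Q0 runs 3, rem=8, quantum used, demote→Q1. Q0=[P3,P4,P5] Q1=[P1,P2] Q2=[]
t=6-7: P3@Q0 runs 1, rem=9, I/O yield, promote→Q0. Q0=[P4,P5,P3] Q1=[P1,P2] Q2=[]
t=7-10: P4@Q0 runs 3, rem=2, quantum used, demote→Q1. Q0=[P5,P3] Q1=[P1,P2,P4] Q2=[]
t=10-13: P5@Q0 runs 3, rem=10, quantum used, demote→Q1. Q0=[P3] Q1=[P1,P2,P4,P5] Q2=[]
t=13-14: P3@Q0 runs 1, rem=8, I/O yield, promote→Q0. Q0=[P3] Q1=[P1,P2,P4,P5] Q2=[]
t=14-15: P3@Q0 runs 1, rem=7, I/O yield, promote→Q0. Q0=[P3] Q1=[P1,P2,P4,P5] Q2=[]
t=15-16: P3@Q0 runs 1, rem=6, I/O yield, promote→Q0. Q0=[P3] Q1=[P1,P2,P4,P5] Q2=[]
t=16-17: P3@Q0 runs 1, rem=5, I/O yield, promote→Q0. Q0=[P3] Q1=[P1,P2,P4,P5] Q2=[]
t=17-18: P3@Q0 runs 1, rem=4, I/O yield, promote→Q0. Q0=[P3] Q1=[P1,P2,P4,P5] Q2=[]
t=18-19: P3@Q0 runs 1, rem=3, I/O yield, promote→Q0. Q0=[P3] Q1=[P1,P2,P4,P5] Q2=[]
t=19-20: P3@Q0 runs 1, rem=2, I/O yield, promote→Q0. Q0=[P3] Q1=[P1,P2,P4,P5] Q2=[]
t=20-21: P3@Q0 runs 1, rem=1, I/O yield, promote→Q0. Q0=[P3] Q1=[P1,P2,P4,P5] Q2=[]
t=21-22: P3@Q0 runs 1, rem=0, completes. Q0=[] Q1=[P1,P2,P4,P5] Q2=[]
t=22-27: P1@Q1 runs 5, rem=3, quantum used, demote→Q2. Q0=[] Q1=[P2,P4,P5] Q2=[P1]
t=27-32: P2@Q1 runs 5, rem=3, quantum used, demote→Q2. Q0=[] Q1=[P4,P5] Q2=[P1,P2]
t=32-34: P4@Q1 runs 2, rem=0, completes. Q0=[] Q1=[P5] Q2=[P1,P2]
t=34-39: P5@Q1 runs 5, rem=5, quantum used, demote→Q2. Q0=[] Q1=[] Q2=[P1,P2,P5]
t=39-42: P1@Q2 runs 3, rem=0, completes. Q0=[] Q1=[] Q2=[P2,P5]
t=42-45: P2@Q2 runs 3, rem=0, completes. Q0=[] Q1=[] Q2=[P5]
t=45-50: P5@Q2 runs 5, rem=0, completes. Q0=[] Q1=[] Q2=[]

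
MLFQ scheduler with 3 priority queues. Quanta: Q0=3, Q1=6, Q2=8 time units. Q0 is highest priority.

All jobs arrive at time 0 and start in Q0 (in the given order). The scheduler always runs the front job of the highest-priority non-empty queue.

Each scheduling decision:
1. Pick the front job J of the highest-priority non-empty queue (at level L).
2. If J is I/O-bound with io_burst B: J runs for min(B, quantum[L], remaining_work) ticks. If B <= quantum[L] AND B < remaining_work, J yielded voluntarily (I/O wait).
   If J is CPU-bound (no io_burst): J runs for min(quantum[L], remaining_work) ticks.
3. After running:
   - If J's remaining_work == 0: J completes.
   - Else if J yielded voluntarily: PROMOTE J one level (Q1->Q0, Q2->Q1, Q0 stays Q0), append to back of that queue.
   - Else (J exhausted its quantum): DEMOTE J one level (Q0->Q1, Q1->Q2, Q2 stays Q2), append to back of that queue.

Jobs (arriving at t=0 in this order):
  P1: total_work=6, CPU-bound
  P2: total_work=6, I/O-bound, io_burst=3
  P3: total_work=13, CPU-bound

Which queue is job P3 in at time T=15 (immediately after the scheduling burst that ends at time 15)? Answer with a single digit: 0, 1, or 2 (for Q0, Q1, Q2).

t=0-3: P1@Q0 runs 3, rem=3, quantum used, demote→Q1. Q0=[P2,P3] Q1=[P1] Q2=[]
t=3-6: P2@Q0 runs 3, rem=3, I/O yield, promote→Q0. Q0=[P3,P2] Q1=[P1] Q2=[]
t=6-9: P3@Q0 runs 3, rem=10, quantum used, demote→Q1. Q0=[P2] Q1=[P1,P3] Q2=[]
t=9-12: P2@Q0 runs 3, rem=0, completes. Q0=[] Q1=[P1,P3] Q2=[]
t=12-15: P1@Q1 runs 3, rem=0, completes. Q0=[] Q1=[P3] Q2=[]
t=15-21: P3@Q1 runs 6, rem=4, quantum used, demote→Q2. Q0=[] Q1=[] Q2=[P3]
t=21-25: P3@Q2 runs 4, rem=0, completes. Q0=[] Q1=[] Q2=[]

Answer: 1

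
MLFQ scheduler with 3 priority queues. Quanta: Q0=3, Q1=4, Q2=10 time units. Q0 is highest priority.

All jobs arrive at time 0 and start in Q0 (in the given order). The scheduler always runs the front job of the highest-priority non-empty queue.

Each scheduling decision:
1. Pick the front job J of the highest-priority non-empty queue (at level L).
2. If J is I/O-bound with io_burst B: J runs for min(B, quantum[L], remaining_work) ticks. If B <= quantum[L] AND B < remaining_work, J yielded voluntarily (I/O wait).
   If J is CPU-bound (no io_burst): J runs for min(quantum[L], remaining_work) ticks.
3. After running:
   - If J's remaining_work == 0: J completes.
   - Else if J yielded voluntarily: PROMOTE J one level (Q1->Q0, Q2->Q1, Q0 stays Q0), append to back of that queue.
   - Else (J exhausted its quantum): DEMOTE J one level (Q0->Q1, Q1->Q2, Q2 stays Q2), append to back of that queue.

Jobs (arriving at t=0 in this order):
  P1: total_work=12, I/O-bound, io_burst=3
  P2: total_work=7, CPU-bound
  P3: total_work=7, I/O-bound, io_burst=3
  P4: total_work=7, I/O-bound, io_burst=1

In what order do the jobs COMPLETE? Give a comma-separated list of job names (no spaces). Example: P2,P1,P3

t=0-3: P1@Q0 runs 3, rem=9, I/O yield, promote→Q0. Q0=[P2,P3,P4,P1] Q1=[] Q2=[]
t=3-6: P2@Q0 runs 3, rem=4, quantum used, demote→Q1. Q0=[P3,P4,P1] Q1=[P2] Q2=[]
t=6-9: P3@Q0 runs 3, rem=4, I/O yield, promote→Q0. Q0=[P4,P1,P3] Q1=[P2] Q2=[]
t=9-10: P4@Q0 runs 1, rem=6, I/O yield, promote→Q0. Q0=[P1,P3,P4] Q1=[P2] Q2=[]
t=10-13: P1@Q0 runs 3, rem=6, I/O yield, promote→Q0. Q0=[P3,P4,P1] Q1=[P2] Q2=[]
t=13-16: P3@Q0 runs 3, rem=1, I/O yield, promote→Q0. Q0=[P4,P1,P3] Q1=[P2] Q2=[]
t=16-17: P4@Q0 runs 1, rem=5, I/O yield, promote→Q0. Q0=[P1,P3,P4] Q1=[P2] Q2=[]
t=17-20: P1@Q0 runs 3, rem=3, I/O yield, promote→Q0. Q0=[P3,P4,P1] Q1=[P2] Q2=[]
t=20-21: P3@Q0 runs 1, rem=0, completes. Q0=[P4,P1] Q1=[P2] Q2=[]
t=21-22: P4@Q0 runs 1, rem=4, I/O yield, promote→Q0. Q0=[P1,P4] Q1=[P2] Q2=[]
t=22-25: P1@Q0 runs 3, rem=0, completes. Q0=[P4] Q1=[P2] Q2=[]
t=25-26: P4@Q0 runs 1, rem=3, I/O yield, promote→Q0. Q0=[P4] Q1=[P2] Q2=[]
t=26-27: P4@Q0 runs 1, rem=2, I/O yield, promote→Q0. Q0=[P4] Q1=[P2] Q2=[]
t=27-28: P4@Q0 runs 1, rem=1, I/O yield, promote→Q0. Q0=[P4] Q1=[P2] Q2=[]
t=28-29: P4@Q0 runs 1, rem=0, completes. Q0=[] Q1=[P2] Q2=[]
t=29-33: P2@Q1 runs 4, rem=0, completes. Q0=[] Q1=[] Q2=[]

Answer: P3,P1,P4,P2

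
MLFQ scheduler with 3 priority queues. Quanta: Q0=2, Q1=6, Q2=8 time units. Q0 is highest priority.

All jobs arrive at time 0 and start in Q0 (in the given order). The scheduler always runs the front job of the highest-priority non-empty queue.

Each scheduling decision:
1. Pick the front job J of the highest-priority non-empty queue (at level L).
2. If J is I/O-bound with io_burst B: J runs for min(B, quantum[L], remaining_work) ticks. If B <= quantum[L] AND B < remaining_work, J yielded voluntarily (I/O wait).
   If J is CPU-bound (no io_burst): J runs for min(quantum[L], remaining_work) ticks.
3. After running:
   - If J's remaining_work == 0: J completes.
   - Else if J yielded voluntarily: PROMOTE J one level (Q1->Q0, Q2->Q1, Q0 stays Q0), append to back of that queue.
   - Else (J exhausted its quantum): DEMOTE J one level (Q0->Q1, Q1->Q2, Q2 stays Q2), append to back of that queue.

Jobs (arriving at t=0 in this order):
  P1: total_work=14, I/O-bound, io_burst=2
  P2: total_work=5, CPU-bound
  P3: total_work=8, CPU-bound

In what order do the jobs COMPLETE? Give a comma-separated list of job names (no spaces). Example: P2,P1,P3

Answer: P1,P2,P3

Derivation:
t=0-2: P1@Q0 runs 2, rem=12, I/O yield, promote→Q0. Q0=[P2,P3,P1] Q1=[] Q2=[]
t=2-4: P2@Q0 runs 2, rem=3, quantum used, demote→Q1. Q0=[P3,P1] Q1=[P2] Q2=[]
t=4-6: P3@Q0 runs 2, rem=6, quantum used, demote→Q1. Q0=[P1] Q1=[P2,P3] Q2=[]
t=6-8: P1@Q0 runs 2, rem=10, I/O yield, promote→Q0. Q0=[P1] Q1=[P2,P3] Q2=[]
t=8-10: P1@Q0 runs 2, rem=8, I/O yield, promote→Q0. Q0=[P1] Q1=[P2,P3] Q2=[]
t=10-12: P1@Q0 runs 2, rem=6, I/O yield, promote→Q0. Q0=[P1] Q1=[P2,P3] Q2=[]
t=12-14: P1@Q0 runs 2, rem=4, I/O yield, promote→Q0. Q0=[P1] Q1=[P2,P3] Q2=[]
t=14-16: P1@Q0 runs 2, rem=2, I/O yield, promote→Q0. Q0=[P1] Q1=[P2,P3] Q2=[]
t=16-18: P1@Q0 runs 2, rem=0, completes. Q0=[] Q1=[P2,P3] Q2=[]
t=18-21: P2@Q1 runs 3, rem=0, completes. Q0=[] Q1=[P3] Q2=[]
t=21-27: P3@Q1 runs 6, rem=0, completes. Q0=[] Q1=[] Q2=[]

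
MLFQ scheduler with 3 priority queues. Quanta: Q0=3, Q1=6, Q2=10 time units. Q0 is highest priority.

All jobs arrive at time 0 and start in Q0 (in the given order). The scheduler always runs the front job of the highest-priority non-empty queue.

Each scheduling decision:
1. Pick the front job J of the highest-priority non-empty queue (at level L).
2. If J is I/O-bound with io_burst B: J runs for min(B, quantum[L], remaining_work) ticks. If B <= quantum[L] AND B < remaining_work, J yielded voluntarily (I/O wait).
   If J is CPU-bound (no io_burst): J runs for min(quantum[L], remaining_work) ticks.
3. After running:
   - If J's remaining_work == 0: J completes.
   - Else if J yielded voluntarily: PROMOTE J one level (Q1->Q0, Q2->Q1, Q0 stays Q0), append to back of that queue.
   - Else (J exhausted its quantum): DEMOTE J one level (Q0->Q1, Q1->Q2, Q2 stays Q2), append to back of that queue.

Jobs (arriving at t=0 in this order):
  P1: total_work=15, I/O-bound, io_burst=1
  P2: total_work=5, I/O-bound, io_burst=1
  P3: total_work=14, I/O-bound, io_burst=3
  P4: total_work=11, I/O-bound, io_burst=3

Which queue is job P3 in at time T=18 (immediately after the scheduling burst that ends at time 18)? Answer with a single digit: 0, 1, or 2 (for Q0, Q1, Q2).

t=0-1: P1@Q0 runs 1, rem=14, I/O yield, promote→Q0. Q0=[P2,P3,P4,P1] Q1=[] Q2=[]
t=1-2: P2@Q0 runs 1, rem=4, I/O yield, promote→Q0. Q0=[P3,P4,P1,P2] Q1=[] Q2=[]
t=2-5: P3@Q0 runs 3, rem=11, I/O yield, promote→Q0. Q0=[P4,P1,P2,P3] Q1=[] Q2=[]
t=5-8: P4@Q0 runs 3, rem=8, I/O yield, promote→Q0. Q0=[P1,P2,P3,P4] Q1=[] Q2=[]
t=8-9: P1@Q0 runs 1, rem=13, I/O yield, promote→Q0. Q0=[P2,P3,P4,P1] Q1=[] Q2=[]
t=9-10: P2@Q0 runs 1, rem=3, I/O yield, promote→Q0. Q0=[P3,P4,P1,P2] Q1=[] Q2=[]
t=10-13: P3@Q0 runs 3, rem=8, I/O yield, promote→Q0. Q0=[P4,P1,P2,P3] Q1=[] Q2=[]
t=13-16: P4@Q0 runs 3, rem=5, I/O yield, promote→Q0. Q0=[P1,P2,P3,P4] Q1=[] Q2=[]
t=16-17: P1@Q0 runs 1, rem=12, I/O yield, promote→Q0. Q0=[P2,P3,P4,P1] Q1=[] Q2=[]
t=17-18: P2@Q0 runs 1, rem=2, I/O yield, promote→Q0. Q0=[P3,P4,P1,P2] Q1=[] Q2=[]
t=18-21: P3@Q0 runs 3, rem=5, I/O yield, promote→Q0. Q0=[P4,P1,P2,P3] Q1=[] Q2=[]
t=21-24: P4@Q0 runs 3, rem=2, I/O yield, promote→Q0. Q0=[P1,P2,P3,P4] Q1=[] Q2=[]
t=24-25: P1@Q0 runs 1, rem=11, I/O yield, promote→Q0. Q0=[P2,P3,P4,P1] Q1=[] Q2=[]
t=25-26: P2@Q0 runs 1, rem=1, I/O yield, promote→Q0. Q0=[P3,P4,P1,P2] Q1=[] Q2=[]
t=26-29: P3@Q0 runs 3, rem=2, I/O yield, promote→Q0. Q0=[P4,P1,P2,P3] Q1=[] Q2=[]
t=29-31: P4@Q0 runs 2, rem=0, completes. Q0=[P1,P2,P3] Q1=[] Q2=[]
t=31-32: P1@Q0 runs 1, rem=10, I/O yield, promote→Q0. Q0=[P2,P3,P1] Q1=[] Q2=[]
t=32-33: P2@Q0 runs 1, rem=0, completes. Q0=[P3,P1] Q1=[] Q2=[]
t=33-35: P3@Q0 runs 2, rem=0, completes. Q0=[P1] Q1=[] Q2=[]
t=35-36: P1@Q0 runs 1, rem=9, I/O yield, promote→Q0. Q0=[P1] Q1=[] Q2=[]
t=36-37: P1@Q0 runs 1, rem=8, I/O yield, promote→Q0. Q0=[P1] Q1=[] Q2=[]
t=37-38: P1@Q0 runs 1, rem=7, I/O yield, promote→Q0. Q0=[P1] Q1=[] Q2=[]
t=38-39: P1@Q0 runs 1, rem=6, I/O yield, promote→Q0. Q0=[P1] Q1=[] Q2=[]
t=39-40: P1@Q0 runs 1, rem=5, I/O yield, promote→Q0. Q0=[P1] Q1=[] Q2=[]
t=40-41: P1@Q0 runs 1, rem=4, I/O yield, promote→Q0. Q0=[P1] Q1=[] Q2=[]
t=41-42: P1@Q0 runs 1, rem=3, I/O yield, promote→Q0. Q0=[P1] Q1=[] Q2=[]
t=42-43: P1@Q0 runs 1, rem=2, I/O yield, promote→Q0. Q0=[P1] Q1=[] Q2=[]
t=43-44: P1@Q0 runs 1, rem=1, I/O yield, promote→Q0. Q0=[P1] Q1=[] Q2=[]
t=44-45: P1@Q0 runs 1, rem=0, completes. Q0=[] Q1=[] Q2=[]

Answer: 0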